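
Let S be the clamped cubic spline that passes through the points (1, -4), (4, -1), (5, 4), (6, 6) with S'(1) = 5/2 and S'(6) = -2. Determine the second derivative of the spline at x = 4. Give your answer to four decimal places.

4.8621

With m_i denoting the second derivative at x_i, h_i = 3, 1, 1, and Δ_i = (y_(i+1) − y_i)/h_i = 1, 5, 2:
  3·m_0 + 8·m_1 + 1·m_2 = 6(Δ_1 - Δ_0) = 24
  1·m_1 + 4·m_2 + 1·m_3 = 6(Δ_2 - Δ_1) = -18
Clamped end conditions give two more equations: 2h_0·m_0 + h_0·m_1 = 6(Δ_0 - S'(1)) = -9 and h_2·m_2 + 2h_2·m_3 = 6(S'(6) - Δ_2) = -24.
Solving: m_0 = -114/29, m_1 = 141/29, m_2 = -90/29, m_3 = -303/29.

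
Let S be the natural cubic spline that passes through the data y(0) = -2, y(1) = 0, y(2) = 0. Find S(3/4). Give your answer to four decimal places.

-0.3359

With m_i denoting the second derivative at x_i, h_i = 1, 1, and Δ_i = (y_(i+1) − y_i)/h_i = 2, 0:
  1·m_0 + 4·m_1 + 1·m_2 = 6(Δ_1 - Δ_0) = -12
Natural end conditions: m_0 = m_2 = 0.
Solving the tridiagonal system: m_0 = 0, m_1 = -3, m_2 = 0.
On [0, 1], S(x) = -2 + 5/2·x + 0·x² - 1/2·x³.
With x = 3/4: S(3/4) = -43/128.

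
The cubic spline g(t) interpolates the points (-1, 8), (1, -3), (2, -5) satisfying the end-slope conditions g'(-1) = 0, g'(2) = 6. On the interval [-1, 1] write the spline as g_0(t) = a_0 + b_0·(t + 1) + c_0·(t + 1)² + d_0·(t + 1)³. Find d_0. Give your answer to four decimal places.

Write m_i for g''(x_i). With h_i = 2, 1 and divided differences Δ_i = -11/2, -2, the continuity of g' gives the tridiagonal system
  2·m_0 + 6·m_1 + 1·m_2 = 6(Δ_1 - Δ_0) = 21
Clamped end conditions give two more equations: 2h_0·m_0 + h_0·m_1 = 6(Δ_0 - g'(-1)) = -33 and h_1·m_1 + 2h_1·m_2 = 6(g'(2) - Δ_1) = 48.
Hence m_0 = -39/4, m_1 = 3, m_2 = 45/2.
On [-1, 1], with g_0(t) = a_0 + b_0·(t + 1) + c_0·(t + 1)² + d_0·(t + 1)³: c_0 = m_0/2 = -39/8, d_0 = (m_1 - m_0)/(6h_0) = 17/16, b_0 = Δ_0 - h_0(2m_0 + m_1)/6 = 0.

1.0625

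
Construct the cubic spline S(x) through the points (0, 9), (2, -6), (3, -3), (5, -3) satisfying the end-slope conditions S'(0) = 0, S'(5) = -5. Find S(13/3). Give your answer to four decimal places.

-0.8380

Put M_i = S'' at the i-th knot. Here h = (2, 1, 2) and Δ = (-15/2, 3, 0), so the interior equations h_(i-1)·M_(i-1) + 2(h_(i-1)+h_i)·M_i + h_i·M_(i+1) = 6(Δ_i − Δ_(i-1)) read
  2·M_0 + 6·M_1 + 1·M_2 = 6(Δ_1 - Δ_0) = 63
  1·M_1 + 6·M_2 + 2·M_3 = 6(Δ_2 - Δ_1) = -18
Clamped end conditions give two more equations: 2h_0·M_0 + h_0·M_1 = 6(Δ_0 - S'(0)) = -45 and h_2·M_2 + 2h_2·M_3 = 6(S'(5) - Δ_2) = -30.
Solving: M_0 = -647/32, M_1 = 287/16, M_2 = -67/16, M_3 = -173/32.
On [3, 5], S(x) = -3 + 147/32·(x - 3) - 67/32·(x - 3)² - 13/128·(x - 3)³.
With (x - 3) = 4/3: S(13/3) = -181/216.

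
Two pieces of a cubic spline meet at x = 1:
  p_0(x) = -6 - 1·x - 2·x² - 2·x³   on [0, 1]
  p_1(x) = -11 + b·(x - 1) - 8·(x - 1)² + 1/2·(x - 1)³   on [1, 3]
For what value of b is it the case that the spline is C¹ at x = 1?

-11

p_0'(x) = -1 - 4·x - 6·x², so p_0'(1) = -11. On the right, p_1'(1) = b, so b = -11.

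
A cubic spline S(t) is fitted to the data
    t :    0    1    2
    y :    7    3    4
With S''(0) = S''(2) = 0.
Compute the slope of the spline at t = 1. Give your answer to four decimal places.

-1.5000

Let m_i = S''(x_i). Step sizes h_i = 1, 1; slopes of the chords Δ_i = (y_(i+1) - y_i)/h_i = -4, 1.
  1·m_0 + 4·m_1 + 1·m_2 = 6(Δ_1 - Δ_0) = 30
Natural end conditions: m_0 = m_2 = 0.
Hence m_0 = 0, m_1 = 15/2, m_2 = 0.
On [1, 2], S'(t) = b_1 + 2c_1·(t - 1) + 3d_1·(t - 1)² with b_1 = Δ_1 - h_1(2m_1 + m_2)/6 = -3/2, c_1 = m_1/2 = 15/4, d_1 = (m_2 - m_1)/(6h_1) = -5/4. So S'(1) = -3/2.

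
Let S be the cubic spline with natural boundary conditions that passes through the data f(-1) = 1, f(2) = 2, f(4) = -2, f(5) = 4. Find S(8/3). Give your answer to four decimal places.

-0.3316

Let σ_i = S''(x_i). Step sizes h_i = 3, 2, 1; slopes of the chords Δ_i = (y_(i+1) - y_i)/h_i = 1/3, -2, 6.
  3·σ_0 + 10·σ_1 + 2·σ_2 = 6(Δ_1 - Δ_0) = -14
  2·σ_1 + 6·σ_2 + 1·σ_3 = 6(Δ_2 - Δ_1) = 48
Natural end conditions: σ_0 = σ_3 = 0.
Hence σ_0 = 0, σ_1 = -45/14, σ_2 = 127/14, σ_3 = 0.
On [2, 4], S(x) = 2 - 121/42·(x - 2) - 45/28·(x - 2)² + 43/42·(x - 2)³.
With (x - 2) = 2/3: S(8/3) = -188/567.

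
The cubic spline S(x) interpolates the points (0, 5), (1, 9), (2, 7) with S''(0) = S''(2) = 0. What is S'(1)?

Let m_i = S''(x_i). Step sizes h_i = 1, 1; slopes of the chords Δ_i = (y_(i+1) - y_i)/h_i = 4, -2.
  1·m_0 + 4·m_1 + 1·m_2 = 6(Δ_1 - Δ_0) = -36
Natural end conditions: m_0 = m_2 = 0.
Solving the tridiagonal system: m_0 = 0, m_1 = -9, m_2 = 0.
On [1, 2], S'(x) = b_1 + 2c_1·(x - 1) + 3d_1·(x - 1)² with b_1 = Δ_1 - h_1(2m_1 + m_2)/6 = 1, c_1 = m_1/2 = -9/2, d_1 = (m_2 - m_1)/(6h_1) = 3/2. So S'(1) = 1.

1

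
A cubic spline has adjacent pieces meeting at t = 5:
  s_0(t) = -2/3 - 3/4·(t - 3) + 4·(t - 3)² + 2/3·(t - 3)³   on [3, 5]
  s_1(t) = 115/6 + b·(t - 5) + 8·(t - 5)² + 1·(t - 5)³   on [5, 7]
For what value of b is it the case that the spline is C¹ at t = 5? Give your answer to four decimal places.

23.2500

s_0'(t) = -3/4 + 8·(t - 3) + 2·(t - 3)², so s_0'(5) = 93/4. On the right, s_1'(5) = b, so b = 93/4.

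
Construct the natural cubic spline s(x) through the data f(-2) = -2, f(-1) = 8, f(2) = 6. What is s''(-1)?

-8

Put σ_i = s'' at the i-th knot. Here h = (1, 3) and Δ = (10, -2/3), so the interior equations h_(i-1)·σ_(i-1) + 2(h_(i-1)+h_i)·σ_i + h_i·σ_(i+1) = 6(Δ_i − Δ_(i-1)) read
  1·σ_0 + 8·σ_1 + 3·σ_2 = 6(Δ_1 - Δ_0) = -64
Natural end conditions: σ_0 = σ_2 = 0.
Forward elimination and back-substitution give σ_0 = 0, σ_1 = -8, σ_2 = 0.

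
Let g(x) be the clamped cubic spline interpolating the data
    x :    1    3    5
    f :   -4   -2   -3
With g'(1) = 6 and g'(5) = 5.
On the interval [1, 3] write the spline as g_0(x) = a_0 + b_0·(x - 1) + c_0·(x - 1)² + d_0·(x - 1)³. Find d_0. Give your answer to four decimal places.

Put σ_i = g'' at the i-th knot. Here h = (2, 2) and Δ = (1, -1/2), so the interior equations h_(i-1)·σ_(i-1) + 2(h_(i-1)+h_i)·σ_i + h_i·σ_(i+1) = 6(Δ_i − Δ_(i-1)) read
  2·σ_0 + 8·σ_1 + 2·σ_2 = 6(Δ_1 - Δ_0) = -9
Clamped end conditions give two more equations: 2h_0·σ_0 + h_0·σ_1 = 6(Δ_0 - g'(1)) = -30 and h_1·σ_1 + 2h_1·σ_2 = 6(g'(5) - Δ_1) = 33.
Forward elimination and back-substitution give σ_0 = -53/8, σ_1 = -7/4, σ_2 = 73/8.
On [1, 3], with g_0(x) = a_0 + b_0·(x - 1) + c_0·(x - 1)² + d_0·(x - 1)³: c_0 = σ_0/2 = -53/16, d_0 = (σ_1 - σ_0)/(6h_0) = 13/32, b_0 = Δ_0 - h_0(2σ_0 + σ_1)/6 = 6.

0.4063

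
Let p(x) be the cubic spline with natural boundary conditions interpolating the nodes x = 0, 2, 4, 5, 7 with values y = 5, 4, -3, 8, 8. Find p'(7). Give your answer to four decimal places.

-4.7344

Put σ_i = p'' at the i-th knot. Here h = (2, 2, 1, 2) and Δ = (-1/2, -7/2, 11, 0), so the interior equations h_(i-1)·σ_(i-1) + 2(h_(i-1)+h_i)·σ_i + h_i·σ_(i+1) = 6(Δ_i − Δ_(i-1)) read
  2·σ_0 + 8·σ_1 + 2·σ_2 = 6(Δ_1 - Δ_0) = -18
  2·σ_1 + 6·σ_2 + 1·σ_3 = 6(Δ_2 - Δ_1) = 87
  1·σ_2 + 6·σ_3 + 2·σ_4 = 6(Δ_3 - Δ_2) = -66
Natural end conditions: σ_0 = σ_4 = 0.
Solving the tridiagonal system: σ_0 = 0, σ_1 = -903/128, σ_2 = 615/32, σ_3 = -909/64, σ_4 = 0.
On [5, 7], p'(x) = b_3 + 2c_3·(x - 5) + 3d_3·(x - 5)² with b_3 = Δ_3 - h_3(2σ_3 + σ_4)/6 = 303/32, c_3 = σ_3/2 = -909/128, d_3 = (σ_4 - σ_3)/(6h_3) = 303/256. So p'(7) = -303/64.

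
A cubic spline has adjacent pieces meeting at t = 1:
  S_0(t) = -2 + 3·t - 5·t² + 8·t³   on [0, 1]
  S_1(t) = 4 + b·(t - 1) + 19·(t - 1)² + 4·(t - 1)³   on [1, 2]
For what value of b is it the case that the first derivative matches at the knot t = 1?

17

S_0'(t) = 3 - 10·t + 24·t², so S_0'(1) = 17. On the right, S_1'(1) = b, so b = 17.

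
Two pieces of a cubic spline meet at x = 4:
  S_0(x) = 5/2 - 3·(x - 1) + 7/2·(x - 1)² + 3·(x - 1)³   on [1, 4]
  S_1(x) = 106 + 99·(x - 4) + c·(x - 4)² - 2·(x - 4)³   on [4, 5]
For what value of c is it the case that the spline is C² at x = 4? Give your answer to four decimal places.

S_0''(x) = 7 + 18·(x - 1), so S_0''(4) = 61. On the right, S_1''(4) = 2c, so c = 61/2.

30.5000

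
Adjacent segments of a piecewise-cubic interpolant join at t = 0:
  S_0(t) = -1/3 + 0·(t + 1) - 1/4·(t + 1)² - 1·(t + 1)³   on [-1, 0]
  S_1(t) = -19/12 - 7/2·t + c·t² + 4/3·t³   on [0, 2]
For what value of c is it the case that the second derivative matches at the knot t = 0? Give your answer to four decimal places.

-3.2500

S_0''(t) = -1/2 - 6·(t + 1), so S_0''(0) = -13/2. On the right, S_1''(0) = 2c, so c = -13/4.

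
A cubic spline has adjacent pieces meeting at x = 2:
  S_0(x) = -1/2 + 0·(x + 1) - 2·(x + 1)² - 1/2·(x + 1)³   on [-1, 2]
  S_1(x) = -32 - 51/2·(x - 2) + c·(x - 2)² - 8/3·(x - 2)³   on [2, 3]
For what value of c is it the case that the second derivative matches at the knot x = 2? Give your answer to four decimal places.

S_0''(x) = -4 - 3·(x + 1), so S_0''(2) = -13. On the right, S_1''(2) = 2c, so c = -13/2.

-6.5000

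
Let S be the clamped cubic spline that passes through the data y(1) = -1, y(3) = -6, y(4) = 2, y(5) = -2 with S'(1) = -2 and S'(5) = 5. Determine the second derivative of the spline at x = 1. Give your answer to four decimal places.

-10.5909

With M_i denoting the second derivative at x_i, h_i = 2, 1, 1, and Δ_i = (y_(i+1) − y_i)/h_i = -5/2, 8, -4:
  2·M_0 + 6·M_1 + 1·M_2 = 6(Δ_1 - Δ_0) = 63
  1·M_1 + 4·M_2 + 1·M_3 = 6(Δ_2 - Δ_1) = -72
Clamped end conditions give two more equations: 2h_0·M_0 + h_0·M_1 = 6(Δ_0 - S'(1)) = -3 and h_2·M_2 + 2h_2·M_3 = 6(S'(5) - Δ_2) = 54.
Solving: M_0 = -233/22, M_1 = 433/22, M_2 = -373/11, M_3 = 967/22.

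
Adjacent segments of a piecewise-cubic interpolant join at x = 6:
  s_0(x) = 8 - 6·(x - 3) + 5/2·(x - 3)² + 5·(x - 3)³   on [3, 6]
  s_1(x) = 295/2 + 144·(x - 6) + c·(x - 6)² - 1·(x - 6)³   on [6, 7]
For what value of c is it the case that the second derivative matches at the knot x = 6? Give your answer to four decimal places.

47.5000

s_0''(x) = 5 + 30·(x - 3), so s_0''(6) = 95. On the right, s_1''(6) = 2c, so c = 95/2.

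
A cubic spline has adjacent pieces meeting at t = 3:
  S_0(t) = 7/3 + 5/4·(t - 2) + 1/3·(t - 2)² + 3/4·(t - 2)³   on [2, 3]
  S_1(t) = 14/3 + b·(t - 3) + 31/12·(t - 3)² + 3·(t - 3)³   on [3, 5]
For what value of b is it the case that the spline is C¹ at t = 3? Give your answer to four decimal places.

S_0'(t) = 5/4 + 2/3·(t - 2) + 9/4·(t - 2)², so S_0'(3) = 25/6. On the right, S_1'(3) = b, so b = 25/6.

4.1667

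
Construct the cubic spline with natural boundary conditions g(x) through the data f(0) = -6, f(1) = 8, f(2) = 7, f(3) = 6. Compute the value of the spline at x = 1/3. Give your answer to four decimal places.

-0.1481

Put m_i = g'' at the i-th knot. Here h = (1, 1, 1) and Δ = (14, -1, -1), so the interior equations h_(i-1)·m_(i-1) + 2(h_(i-1)+h_i)·m_i + h_i·m_(i+1) = 6(Δ_i − Δ_(i-1)) read
  1·m_0 + 4·m_1 + 1·m_2 = 6(Δ_1 - Δ_0) = -90
  1·m_1 + 4·m_2 + 1·m_3 = 6(Δ_2 - Δ_1) = 0
Natural end conditions: m_0 = m_3 = 0.
Solving: m_0 = 0, m_1 = -24, m_2 = 6, m_3 = 0.
On [0, 1], g(x) = -6 + 18·x + 0·x² - 4·x³.
With x = 1/3: g(1/3) = -4/27.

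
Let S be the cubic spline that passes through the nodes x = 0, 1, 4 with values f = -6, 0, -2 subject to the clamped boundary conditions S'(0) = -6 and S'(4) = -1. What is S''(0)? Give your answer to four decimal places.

42.2500

Let M_i = S''(x_i). Step sizes h_i = 1, 3; slopes of the chords Δ_i = (y_(i+1) - y_i)/h_i = 6, -2/3.
  1·M_0 + 8·M_1 + 3·M_2 = 6(Δ_1 - Δ_0) = -40
Clamped end conditions give two more equations: 2h_0·M_0 + h_0·M_1 = 6(Δ_0 - S'(0)) = 72 and h_1·M_1 + 2h_1·M_2 = 6(S'(4) - Δ_1) = -2.
Forward elimination and back-substitution give M_0 = 169/4, M_1 = -25/2, M_2 = 71/12.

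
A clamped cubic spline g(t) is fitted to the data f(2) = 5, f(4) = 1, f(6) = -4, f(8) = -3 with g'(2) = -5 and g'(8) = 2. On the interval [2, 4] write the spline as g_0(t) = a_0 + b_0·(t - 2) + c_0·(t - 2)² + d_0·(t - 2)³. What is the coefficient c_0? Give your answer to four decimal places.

2.8667

Put m_i = g'' at the i-th knot. Here h = (2, 2, 2) and Δ = (-2, -5/2, 1/2), so the interior equations h_(i-1)·m_(i-1) + 2(h_(i-1)+h_i)·m_i + h_i·m_(i+1) = 6(Δ_i − Δ_(i-1)) read
  2·m_0 + 8·m_1 + 2·m_2 = 6(Δ_1 - Δ_0) = -3
  2·m_1 + 8·m_2 + 2·m_3 = 6(Δ_2 - Δ_1) = 18
Clamped end conditions give two more equations: 2h_0·m_0 + h_0·m_1 = 6(Δ_0 - g'(2)) = 18 and h_2·m_2 + 2h_2·m_3 = 6(g'(8) - Δ_2) = 9.
Solving the tridiagonal system: m_0 = 86/15, m_1 = -37/15, m_2 = 79/30, m_3 = 14/15.
On [2, 4], with g_0(t) = a_0 + b_0·(t - 2) + c_0·(t - 2)² + d_0·(t - 2)³: c_0 = m_0/2 = 43/15, d_0 = (m_1 - m_0)/(6h_0) = -41/60, b_0 = Δ_0 - h_0(2m_0 + m_1)/6 = -5.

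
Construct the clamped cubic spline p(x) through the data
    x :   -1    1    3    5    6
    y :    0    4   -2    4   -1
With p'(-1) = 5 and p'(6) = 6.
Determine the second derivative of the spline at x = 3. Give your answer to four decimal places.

10.6628

Let σ_i = p''(x_i). Step sizes h_i = 2, 2, 2, 1; slopes of the chords Δ_i = (y_(i+1) - y_i)/h_i = 2, -3, 3, -5.
  2·σ_0 + 8·σ_1 + 2·σ_2 = 6(Δ_1 - Δ_0) = -30
  2·σ_1 + 8·σ_2 + 2·σ_3 = 6(Δ_2 - Δ_1) = 36
  2·σ_2 + 6·σ_3 + 1·σ_4 = 6(Δ_3 - Δ_2) = -48
Clamped end conditions give two more equations: 2h_0·σ_0 + h_0·σ_1 = 6(Δ_0 - p'(-1)) = -18 and h_3·σ_3 + 2h_3·σ_4 = 6(p'(6) - Δ_3) = 66.
Solving the tridiagonal system: σ_0 = -127/86, σ_1 = -260/43, σ_2 = 917/86, σ_3 = -800/43, σ_4 = 1819/43.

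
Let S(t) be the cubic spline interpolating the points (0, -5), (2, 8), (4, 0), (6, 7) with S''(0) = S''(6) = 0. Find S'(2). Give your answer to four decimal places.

-0.1000

Write M_i for S''(x_i). With h_i = 2, 2, 2 and divided differences Δ_i = 13/2, -4, 7/2, the continuity of S' gives the tridiagonal system
  2·M_0 + 8·M_1 + 2·M_2 = 6(Δ_1 - Δ_0) = -63
  2·M_1 + 8·M_2 + 2·M_3 = 6(Δ_2 - Δ_1) = 45
Natural end conditions: M_0 = M_3 = 0.
Solving: M_0 = 0, M_1 = -99/10, M_2 = 81/10, M_3 = 0.
On [2, 4], S'(t) = b_1 + 2c_1·(t - 2) + 3d_1·(t - 2)² with b_1 = Δ_1 - h_1(2M_1 + M_2)/6 = -1/10, c_1 = M_1/2 = -99/20, d_1 = (M_2 - M_1)/(6h_1) = 3/2. So S'(2) = -1/10.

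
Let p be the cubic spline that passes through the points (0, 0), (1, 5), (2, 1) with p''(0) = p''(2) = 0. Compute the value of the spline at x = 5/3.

Write M_i for p''(x_i). With h_i = 1, 1 and divided differences Δ_i = 5, -4, the continuity of p' gives the tridiagonal system
  1·M_0 + 4·M_1 + 1·M_2 = 6(Δ_1 - Δ_0) = -54
Natural end conditions: M_0 = M_2 = 0.
Solving: M_0 = 0, M_1 = -27/2, M_2 = 0.
On [1, 2], p(x) = 5 + 1/2·(x - 1) - 27/4·(x - 1)² + 9/4·(x - 1)³.
With (x - 1) = 2/3: p(5/3) = 3.

3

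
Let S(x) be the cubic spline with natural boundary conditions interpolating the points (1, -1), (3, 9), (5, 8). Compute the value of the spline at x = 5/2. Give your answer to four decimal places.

Let M_i = S''(x_i). Step sizes h_i = 2, 2; slopes of the chords Δ_i = (y_(i+1) - y_i)/h_i = 5, -1/2.
  2·M_0 + 8·M_1 + 2·M_2 = 6(Δ_1 - Δ_0) = -33
Natural end conditions: M_0 = M_2 = 0.
Solving the tridiagonal system: M_0 = 0, M_1 = -33/8, M_2 = 0.
On [1, 3], S(x) = -1 + 51/8·(x - 1) + 0·(x - 1)² - 11/32·(x - 1)³.
With (x - 1) = 3/2: S(5/2) = 1895/256.

7.4023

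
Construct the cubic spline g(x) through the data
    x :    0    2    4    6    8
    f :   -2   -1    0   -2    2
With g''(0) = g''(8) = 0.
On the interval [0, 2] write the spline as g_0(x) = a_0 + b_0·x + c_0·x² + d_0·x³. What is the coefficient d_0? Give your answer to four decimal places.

0.0402

Put m_i = g'' at the i-th knot. Here h = (2, 2, 2, 2) and Δ = (1/2, 1/2, -1, 2), so the interior equations h_(i-1)·m_(i-1) + 2(h_(i-1)+h_i)·m_i + h_i·m_(i+1) = 6(Δ_i − Δ_(i-1)) read
  2·m_0 + 8·m_1 + 2·m_2 = 6(Δ_1 - Δ_0) = 0
  2·m_1 + 8·m_2 + 2·m_3 = 6(Δ_2 - Δ_1) = -9
  2·m_2 + 8·m_3 + 2·m_4 = 6(Δ_3 - Δ_2) = 18
Natural end conditions: m_0 = m_4 = 0.
Solving the tridiagonal system: m_0 = 0, m_1 = 27/56, m_2 = -27/14, m_3 = 153/56, m_4 = 0.
On [0, 2], with g_0(x) = a_0 + b_0·x + c_0·x² + d_0·x³: c_0 = m_0/2 = 0, d_0 = (m_1 - m_0)/(6h_0) = 9/224, b_0 = Δ_0 - h_0(2m_0 + m_1)/6 = 19/56.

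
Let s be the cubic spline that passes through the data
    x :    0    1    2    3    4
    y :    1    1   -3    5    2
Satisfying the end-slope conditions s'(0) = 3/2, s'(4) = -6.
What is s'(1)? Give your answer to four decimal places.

With m_i denoting the second derivative at x_i, h_i = 1, 1, 1, 1, and Δ_i = (y_(i+1) − y_i)/h_i = 0, -4, 8, -3:
  1·m_0 + 4·m_1 + 1·m_2 = 6(Δ_1 - Δ_0) = -24
  1·m_1 + 4·m_2 + 1·m_3 = 6(Δ_2 - Δ_1) = 72
  1·m_2 + 4·m_3 + 1·m_4 = 6(Δ_3 - Δ_2) = -66
Clamped end conditions give two more equations: 2h_0·m_0 + h_0·m_1 = 6(Δ_0 - s'(0)) = -9 and h_3·m_3 + 2h_3·m_4 = 6(s'(4) - Δ_3) = -18.
Solving the tridiagonal system: m_0 = 123/56, m_1 = -375/28, m_2 = 219/8, m_3 = -675/28, m_4 = 171/56.
On [1, 2], s'(x) = b_1 + 2c_1·(x - 1) + 3d_1·(x - 1)² with b_1 = Δ_1 - h_1(2m_1 + m_2)/6 = -459/112, c_1 = m_1/2 = -375/56, d_1 = (m_2 - m_1)/(6h_1) = 761/112. So s'(1) = -459/112.

-4.0982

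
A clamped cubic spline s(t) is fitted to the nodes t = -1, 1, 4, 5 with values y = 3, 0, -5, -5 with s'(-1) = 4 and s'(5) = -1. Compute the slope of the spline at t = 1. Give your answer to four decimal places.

-3.5897

Write M_i for s''(x_i). With h_i = 2, 3, 1 and divided differences Δ_i = -3/2, -5/3, 0, the continuity of s' gives the tridiagonal system
  2·M_0 + 10·M_1 + 3·M_2 = 6(Δ_1 - Δ_0) = -1
  3·M_1 + 8·M_2 + 1·M_3 = 6(Δ_2 - Δ_1) = 10
Clamped end conditions give two more equations: 2h_0·M_0 + h_0·M_1 = 6(Δ_0 - s'(-1)) = -33 and h_2·M_2 + 2h_2·M_3 = 6(s'(5) - Δ_2) = -6.
Forward elimination and back-substitution give M_0 = -695/78, M_1 = 103/78, M_2 = 47/39, M_3 = -281/78.
On [1, 4], s'(t) = b_1 + 2c_1·(t - 1) + 3d_1·(t - 1)² with b_1 = Δ_1 - h_1(2M_1 + M_2)/6 = -140/39, c_1 = M_1/2 = 103/156, d_1 = (M_2 - M_1)/(6h_1) = -1/156. So s'(1) = -140/39.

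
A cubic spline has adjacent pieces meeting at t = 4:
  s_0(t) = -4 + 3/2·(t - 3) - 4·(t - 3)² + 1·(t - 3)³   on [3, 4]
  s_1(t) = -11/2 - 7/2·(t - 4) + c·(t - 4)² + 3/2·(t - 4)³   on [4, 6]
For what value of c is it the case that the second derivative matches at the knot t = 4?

s_0''(t) = -8 + 6·(t - 3), so s_0''(4) = -2. On the right, s_1''(4) = 2c, so c = -1.

-1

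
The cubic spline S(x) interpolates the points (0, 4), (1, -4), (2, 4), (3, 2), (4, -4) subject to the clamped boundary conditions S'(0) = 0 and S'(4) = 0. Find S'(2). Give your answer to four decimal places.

Write σ_i for S''(x_i). With h_i = 1, 1, 1, 1 and divided differences Δ_i = -8, 8, -2, -6, the continuity of S' gives the tridiagonal system
  1·σ_0 + 4·σ_1 + 1·σ_2 = 6(Δ_1 - Δ_0) = 96
  1·σ_1 + 4·σ_2 + 1·σ_3 = 6(Δ_2 - Δ_1) = -60
  1·σ_2 + 4·σ_3 + 1·σ_4 = 6(Δ_3 - Δ_2) = -24
Clamped end conditions give two more equations: 2h_0·σ_0 + h_0·σ_1 = 6(Δ_0 - S'(0)) = -48 and h_3·σ_3 + 2h_3·σ_4 = 6(S'(4) - Δ_3) = 36.
Solving the tridiagonal system: σ_0 = -312/7, σ_1 = 288/7, σ_2 = -24, σ_3 = -36/7, σ_4 = 144/7.
On [2, 3], S'(x) = b_2 + 2c_2·(x - 2) + 3d_2·(x - 2)² with b_2 = Δ_2 - h_2(2σ_2 + σ_3)/6 = 48/7, c_2 = σ_2/2 = -12, d_2 = (σ_3 - σ_2)/(6h_2) = 22/7. So S'(2) = 48/7.

6.8571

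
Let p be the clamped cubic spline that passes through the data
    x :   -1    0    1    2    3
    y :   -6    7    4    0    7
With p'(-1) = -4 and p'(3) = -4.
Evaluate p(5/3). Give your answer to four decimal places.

-0.4841

Let M_i = p''(x_i). Step sizes h_i = 1, 1, 1, 1; slopes of the chords Δ_i = (y_(i+1) - y_i)/h_i = 13, -3, -4, 7.
  1·M_0 + 4·M_1 + 1·M_2 = 6(Δ_1 - Δ_0) = -96
  1·M_1 + 4·M_2 + 1·M_3 = 6(Δ_2 - Δ_1) = -6
  1·M_2 + 4·M_3 + 1·M_4 = 6(Δ_3 - Δ_2) = 66
Clamped end conditions give two more equations: 2h_0·M_0 + h_0·M_1 = 6(Δ_0 - p'(-1)) = 102 and h_3·M_3 + 2h_3·M_4 = 6(p'(3) - Δ_3) = -66.
Forward elimination and back-substitution give M_0 = 2025/28, M_1 = -597/14, M_2 = 9/4, M_3 = 387/14, M_4 = -1311/28.
On [1, 2], p(x) = 4 - 131/14·(x - 1) + 9/8·(x - 1)² + 237/56·(x - 1)³.
With (x - 1) = 2/3: p(5/3) = -61/126.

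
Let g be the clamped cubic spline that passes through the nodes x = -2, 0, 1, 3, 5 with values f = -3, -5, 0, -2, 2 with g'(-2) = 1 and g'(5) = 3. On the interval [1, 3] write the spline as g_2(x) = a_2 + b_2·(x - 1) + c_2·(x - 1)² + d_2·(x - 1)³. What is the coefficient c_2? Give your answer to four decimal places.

Put m_i = g'' at the i-th knot. Here h = (2, 1, 2, 2) and Δ = (-1, 5, -1, 2), so the interior equations h_(i-1)·m_(i-1) + 2(h_(i-1)+h_i)·m_i + h_i·m_(i+1) = 6(Δ_i − Δ_(i-1)) read
  2·m_0 + 6·m_1 + 1·m_2 = 6(Δ_1 - Δ_0) = 36
  1·m_1 + 6·m_2 + 2·m_3 = 6(Δ_2 - Δ_1) = -36
  2·m_2 + 8·m_3 + 2·m_4 = 6(Δ_3 - Δ_2) = 18
Clamped end conditions give two more equations: 2h_0·m_0 + h_0·m_1 = 6(Δ_0 - g'(-2)) = -12 and h_3·m_3 + 2h_3·m_4 = 6(g'(5) - Δ_3) = 6.
Solving the tridiagonal system: m_0 = -496/61, m_1 = 626/61, m_2 = -568/61, m_3 = 293/61, m_4 = -55/61.
On [1, 3], with g_2(x) = a_2 + b_2·(x - 1) + c_2·(x - 1)² + d_2·(x - 1)³: c_2 = m_2/2 = -284/61, d_2 = (m_3 - m_2)/(6h_2) = 287/244, b_2 = Δ_2 - h_2(2m_2 + m_3)/6 = 220/61.

-4.6557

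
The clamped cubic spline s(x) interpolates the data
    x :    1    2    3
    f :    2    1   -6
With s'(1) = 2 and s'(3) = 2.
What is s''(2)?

-18

Let M_i = s''(x_i). Step sizes h_i = 1, 1; slopes of the chords Δ_i = (y_(i+1) - y_i)/h_i = -1, -7.
  1·M_0 + 4·M_1 + 1·M_2 = 6(Δ_1 - Δ_0) = -36
Clamped end conditions give two more equations: 2h_0·M_0 + h_0·M_1 = 6(Δ_0 - s'(1)) = -18 and h_1·M_1 + 2h_1·M_2 = 6(s'(3) - Δ_1) = 54.
Forward elimination and back-substitution give M_0 = 0, M_1 = -18, M_2 = 36.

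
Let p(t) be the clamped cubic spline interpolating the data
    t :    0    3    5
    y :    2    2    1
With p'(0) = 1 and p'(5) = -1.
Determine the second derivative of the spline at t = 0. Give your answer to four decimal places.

-1.1000

Put σ_i = p'' at the i-th knot. Here h = (3, 2) and Δ = (0, -1/2), so the interior equations h_(i-1)·σ_(i-1) + 2(h_(i-1)+h_i)·σ_i + h_i·σ_(i+1) = 6(Δ_i − Δ_(i-1)) read
  3·σ_0 + 10·σ_1 + 2·σ_2 = 6(Δ_1 - Δ_0) = -3
Clamped end conditions give two more equations: 2h_0·σ_0 + h_0·σ_1 = 6(Δ_0 - p'(0)) = -6 and h_1·σ_1 + 2h_1·σ_2 = 6(p'(5) - Δ_1) = -3.
Forward elimination and back-substitution give σ_0 = -11/10, σ_1 = 1/5, σ_2 = -17/20.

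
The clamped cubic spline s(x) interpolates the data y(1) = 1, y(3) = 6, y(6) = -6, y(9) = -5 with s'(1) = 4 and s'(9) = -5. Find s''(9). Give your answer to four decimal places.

Write M_i for s''(x_i). With h_i = 2, 3, 3 and divided differences Δ_i = 5/2, -4, 1/3, the continuity of s' gives the tridiagonal system
  2·M_0 + 10·M_1 + 3·M_2 = 6(Δ_1 - Δ_0) = -39
  3·M_1 + 12·M_2 + 3·M_3 = 6(Δ_2 - Δ_1) = 26
Clamped end conditions give two more equations: 2h_0·M_0 + h_0·M_1 = 6(Δ_0 - s'(1)) = -9 and h_2·M_2 + 2h_2·M_3 = 6(s'(9) - Δ_2) = -32.
Forward elimination and back-substitution give M_0 = 23/38, M_1 = -217/38, M_2 = 107/19, M_3 = -929/114.

-8.1491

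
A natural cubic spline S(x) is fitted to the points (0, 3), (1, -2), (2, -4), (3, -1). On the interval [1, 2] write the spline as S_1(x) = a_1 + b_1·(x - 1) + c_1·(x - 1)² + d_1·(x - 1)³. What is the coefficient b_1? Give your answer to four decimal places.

-4.0667

With m_i denoting the second derivative at x_i, h_i = 1, 1, 1, and Δ_i = (y_(i+1) − y_i)/h_i = -5, -2, 3:
  1·m_0 + 4·m_1 + 1·m_2 = 6(Δ_1 - Δ_0) = 18
  1·m_1 + 4·m_2 + 1·m_3 = 6(Δ_2 - Δ_1) = 30
Natural end conditions: m_0 = m_3 = 0.
Solving the tridiagonal system: m_0 = 0, m_1 = 14/5, m_2 = 34/5, m_3 = 0.
On [1, 2], with S_1(x) = a_1 + b_1·(x - 1) + c_1·(x - 1)² + d_1·(x - 1)³: c_1 = m_1/2 = 7/5, d_1 = (m_2 - m_1)/(6h_1) = 2/3, b_1 = Δ_1 - h_1(2m_1 + m_2)/6 = -61/15.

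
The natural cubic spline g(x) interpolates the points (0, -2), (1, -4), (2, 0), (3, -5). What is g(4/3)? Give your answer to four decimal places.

-2.6519

Let m_i = g''(x_i). Step sizes h_i = 1, 1, 1; slopes of the chords Δ_i = (y_(i+1) - y_i)/h_i = -2, 4, -5.
  1·m_0 + 4·m_1 + 1·m_2 = 6(Δ_1 - Δ_0) = 36
  1·m_1 + 4·m_2 + 1·m_3 = 6(Δ_2 - Δ_1) = -54
Natural end conditions: m_0 = m_3 = 0.
Solving the tridiagonal system: m_0 = 0, m_1 = 66/5, m_2 = -84/5, m_3 = 0.
On [1, 2], g(x) = -4 + 12/5·(x - 1) + 33/5·(x - 1)² - 5·(x - 1)³.
With (x - 1) = 1/3: g(4/3) = -358/135.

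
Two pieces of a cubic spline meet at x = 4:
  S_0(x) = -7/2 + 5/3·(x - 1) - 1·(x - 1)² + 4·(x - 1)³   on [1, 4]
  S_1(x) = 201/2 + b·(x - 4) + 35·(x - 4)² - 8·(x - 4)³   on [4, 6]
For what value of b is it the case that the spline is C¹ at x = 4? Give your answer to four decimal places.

103.6667

S_0'(x) = 5/3 - 2·(x - 1) + 12·(x - 1)², so S_0'(4) = 311/3. On the right, S_1'(4) = b, so b = 311/3.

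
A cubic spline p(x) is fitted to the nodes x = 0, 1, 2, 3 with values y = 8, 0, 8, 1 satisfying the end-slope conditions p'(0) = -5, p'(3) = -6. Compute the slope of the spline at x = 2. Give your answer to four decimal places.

Write m_i for p''(x_i). With h_i = 1, 1, 1 and divided differences Δ_i = -8, 8, -7, the continuity of p' gives the tridiagonal system
  1·m_0 + 4·m_1 + 1·m_2 = 6(Δ_1 - Δ_0) = 96
  1·m_1 + 4·m_2 + 1·m_3 = 6(Δ_2 - Δ_1) = -90
Clamped end conditions give two more equations: 2h_0·m_0 + h_0·m_1 = 6(Δ_0 - p'(0)) = -18 and h_2·m_2 + 2h_2·m_3 = 6(p'(3) - Δ_2) = 6.
Forward elimination and back-substitution give m_0 = -442/15, m_1 = 614/15, m_2 = -574/15, m_3 = 332/15.
On [2, 3], p'(x) = b_2 + 2c_2·(x - 2) + 3d_2·(x - 2)² with b_2 = Δ_2 - h_2(2m_2 + m_3)/6 = 31/15, c_2 = m_2/2 = -287/15, d_2 = (m_3 - m_2)/(6h_2) = 151/15. So p'(2) = 31/15.

2.0667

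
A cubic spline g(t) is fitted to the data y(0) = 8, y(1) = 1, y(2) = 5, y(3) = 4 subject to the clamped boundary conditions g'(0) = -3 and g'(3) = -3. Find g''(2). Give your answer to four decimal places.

Let M_i = g''(x_i). Step sizes h_i = 1, 1, 1; slopes of the chords Δ_i = (y_(i+1) - y_i)/h_i = -7, 4, -1.
  1·M_0 + 4·M_1 + 1·M_2 = 6(Δ_1 - Δ_0) = 66
  1·M_1 + 4·M_2 + 1·M_3 = 6(Δ_2 - Δ_1) = -30
Clamped end conditions give two more equations: 2h_0·M_0 + h_0·M_1 = 6(Δ_0 - g'(0)) = -24 and h_2·M_2 + 2h_2·M_3 = 6(g'(3) - Δ_2) = -12.
Forward elimination and back-substitution give M_0 = -126/5, M_1 = 132/5, M_2 = -72/5, M_3 = 6/5.

-14.4000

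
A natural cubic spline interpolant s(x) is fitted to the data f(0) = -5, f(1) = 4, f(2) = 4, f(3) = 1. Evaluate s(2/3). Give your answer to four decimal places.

1.8148

Put M_i = s'' at the i-th knot. Here h = (1, 1, 1) and Δ = (9, 0, -3), so the interior equations h_(i-1)·M_(i-1) + 2(h_(i-1)+h_i)·M_i + h_i·M_(i+1) = 6(Δ_i − Δ_(i-1)) read
  1·M_0 + 4·M_1 + 1·M_2 = 6(Δ_1 - Δ_0) = -54
  1·M_1 + 4·M_2 + 1·M_3 = 6(Δ_2 - Δ_1) = -18
Natural end conditions: M_0 = M_3 = 0.
Forward elimination and back-substitution give M_0 = 0, M_1 = -66/5, M_2 = -6/5, M_3 = 0.
On [0, 1], s(x) = -5 + 56/5·x + 0·x² - 11/5·x³.
With x = 2/3: s(2/3) = 49/27.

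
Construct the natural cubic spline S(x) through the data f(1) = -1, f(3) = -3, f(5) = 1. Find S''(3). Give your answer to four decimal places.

2.2500

Write σ_i for S''(x_i). With h_i = 2, 2 and divided differences Δ_i = -1, 2, the continuity of S' gives the tridiagonal system
  2·σ_0 + 8·σ_1 + 2·σ_2 = 6(Δ_1 - Δ_0) = 18
Natural end conditions: σ_0 = σ_2 = 0.
Solving the tridiagonal system: σ_0 = 0, σ_1 = 9/4, σ_2 = 0.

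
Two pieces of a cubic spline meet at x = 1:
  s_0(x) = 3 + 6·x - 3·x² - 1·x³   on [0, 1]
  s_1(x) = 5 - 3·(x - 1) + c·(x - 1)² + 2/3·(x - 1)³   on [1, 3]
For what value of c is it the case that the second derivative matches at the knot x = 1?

s_0''(x) = -6 - 6·x, so s_0''(1) = -12. On the right, s_1''(1) = 2c, so c = -6.

-6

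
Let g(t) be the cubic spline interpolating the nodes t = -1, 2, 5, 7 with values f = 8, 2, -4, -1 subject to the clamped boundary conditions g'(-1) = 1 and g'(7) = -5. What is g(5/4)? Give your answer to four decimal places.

Write m_i for g''(x_i). With h_i = 3, 3, 2 and divided differences Δ_i = -2, -2, 3/2, the continuity of g' gives the tridiagonal system
  3·m_0 + 12·m_1 + 3·m_2 = 6(Δ_1 - Δ_0) = 0
  3·m_1 + 10·m_2 + 2·m_3 = 6(Δ_2 - Δ_1) = 21
Clamped end conditions give two more equations: 2h_0·m_0 + h_0·m_1 = 6(Δ_0 - g'(-1)) = -18 and h_2·m_2 + 2h_2·m_3 = 6(g'(7) - Δ_2) = -39.
Solving: m_0 = -105/38, m_1 = -9/19, m_2 = 177/38, m_3 = -459/38.
On [-1, 2], g(t) = 8 + 1·(t + 1) - 105/76·(t + 1)² + 29/228·(t + 1)³.
With (t + 1) = 9/4: g(5/4) = 22883/4864.

4.7046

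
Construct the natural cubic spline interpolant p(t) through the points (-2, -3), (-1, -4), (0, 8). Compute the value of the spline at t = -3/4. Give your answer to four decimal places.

Put M_i = p'' at the i-th knot. Here h = (1, 1) and Δ = (-1, 12), so the interior equations h_(i-1)·M_(i-1) + 2(h_(i-1)+h_i)·M_i + h_i·M_(i+1) = 6(Δ_i − Δ_(i-1)) read
  1·M_0 + 4·M_1 + 1·M_2 = 6(Δ_1 - Δ_0) = 78
Natural end conditions: M_0 = M_2 = 0.
Forward elimination and back-substitution give M_0 = 0, M_1 = 39/2, M_2 = 0.
On [-1, 0], p(t) = -4 + 11/2·(t + 1) + 39/4·(t + 1)² - 13/4·(t + 1)³.
With (t + 1) = 1/4: p(-3/4) = -529/256.

-2.0664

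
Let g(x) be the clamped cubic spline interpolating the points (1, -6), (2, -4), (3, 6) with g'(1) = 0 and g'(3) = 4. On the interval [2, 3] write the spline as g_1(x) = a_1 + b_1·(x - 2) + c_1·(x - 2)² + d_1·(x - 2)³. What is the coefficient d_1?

Put m_i = g'' at the i-th knot. Here h = (1, 1) and Δ = (2, 10), so the interior equations h_(i-1)·m_(i-1) + 2(h_(i-1)+h_i)·m_i + h_i·m_(i+1) = 6(Δ_i − Δ_(i-1)) read
  1·m_0 + 4·m_1 + 1·m_2 = 6(Δ_1 - Δ_0) = 48
Clamped end conditions give two more equations: 2h_0·m_0 + h_0·m_1 = 6(Δ_0 - g'(1)) = 12 and h_1·m_1 + 2h_1·m_2 = 6(g'(3) - Δ_1) = -36.
Forward elimination and back-substitution give m_0 = -4, m_1 = 20, m_2 = -28.
On [2, 3], with g_1(x) = a_1 + b_1·(x - 2) + c_1·(x - 2)² + d_1·(x - 2)³: c_1 = m_1/2 = 10, d_1 = (m_2 - m_1)/(6h_1) = -8, b_1 = Δ_1 - h_1(2m_1 + m_2)/6 = 8.

-8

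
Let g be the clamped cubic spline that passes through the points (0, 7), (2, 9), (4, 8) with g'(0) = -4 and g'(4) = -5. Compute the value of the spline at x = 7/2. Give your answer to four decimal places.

With m_i denoting the second derivative at x_i, h_i = 2, 2, and Δ_i = (y_(i+1) − y_i)/h_i = 1, -1/2:
  2·m_0 + 8·m_1 + 2·m_2 = 6(Δ_1 - Δ_0) = -9
Clamped end conditions give two more equations: 2h_0·m_0 + h_0·m_1 = 6(Δ_0 - g'(0)) = 30 and h_1·m_1 + 2h_1·m_2 = 6(g'(4) - Δ_1) = -27.
Solving: m_0 = 67/8, m_1 = -7/4, m_2 = -47/8.
On [2, 4], g(x) = 9 + 21/8·(x - 2) - 7/8·(x - 2)² - 11/32·(x - 2)³.
With (x - 2) = 3/2: g(7/2) = 2511/256.

9.8086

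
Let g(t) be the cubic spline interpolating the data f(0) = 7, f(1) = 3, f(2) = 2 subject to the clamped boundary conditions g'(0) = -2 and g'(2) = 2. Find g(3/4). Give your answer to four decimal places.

4.0586

Put σ_i = g'' at the i-th knot. Here h = (1, 1) and Δ = (-4, -1), so the interior equations h_(i-1)·σ_(i-1) + 2(h_(i-1)+h_i)·σ_i + h_i·σ_(i+1) = 6(Δ_i − Δ_(i-1)) read
  1·σ_0 + 4·σ_1 + 1·σ_2 = 6(Δ_1 - Δ_0) = 18
Clamped end conditions give two more equations: 2h_0·σ_0 + h_0·σ_1 = 6(Δ_0 - g'(0)) = -12 and h_1·σ_1 + 2h_1·σ_2 = 6(g'(2) - Δ_1) = 18.
Hence σ_0 = -17/2, σ_1 = 5, σ_2 = 13/2.
On [0, 1], g(t) = 7 - 2·t - 17/4·t² + 9/4·t³.
With t = 3/4: g(3/4) = 1039/256.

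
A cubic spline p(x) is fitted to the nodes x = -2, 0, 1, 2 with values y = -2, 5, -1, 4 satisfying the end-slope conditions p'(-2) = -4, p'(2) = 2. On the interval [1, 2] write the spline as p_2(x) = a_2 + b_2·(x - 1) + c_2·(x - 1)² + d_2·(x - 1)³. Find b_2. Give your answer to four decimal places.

With m_i denoting the second derivative at x_i, h_i = 2, 1, 1, and Δ_i = (y_(i+1) − y_i)/h_i = 7/2, -6, 5:
  2·m_0 + 6·m_1 + 1·m_2 = 6(Δ_1 - Δ_0) = -57
  1·m_1 + 4·m_2 + 1·m_3 = 6(Δ_2 - Δ_1) = 66
Clamped end conditions give two more equations: 2h_0·m_0 + h_0·m_1 = 6(Δ_0 - p'(-2)) = 45 and h_2·m_2 + 2h_2·m_3 = 6(p'(2) - Δ_2) = -18.
Hence m_0 = 483/22, m_1 = -471/22, m_2 = 303/11, m_3 = -501/22.
On [1, 2], with p_2(x) = a_2 + b_2·(x - 1) + c_2·(x - 1)² + d_2·(x - 1)³: c_2 = m_2/2 = 303/22, d_2 = (m_3 - m_2)/(6h_2) = -369/44, b_2 = Δ_2 - h_2(2m_2 + m_3)/6 = -17/44.

-0.3864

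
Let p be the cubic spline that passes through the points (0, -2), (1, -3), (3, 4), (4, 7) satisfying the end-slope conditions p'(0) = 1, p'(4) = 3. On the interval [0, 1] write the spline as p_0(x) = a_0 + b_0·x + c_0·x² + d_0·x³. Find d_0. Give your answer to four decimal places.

2.7857

Put σ_i = p'' at the i-th knot. Here h = (1, 2, 1) and Δ = (-1, 7/2, 3), so the interior equations h_(i-1)·σ_(i-1) + 2(h_(i-1)+h_i)·σ_i + h_i·σ_(i+1) = 6(Δ_i − Δ_(i-1)) read
  1·σ_0 + 6·σ_1 + 2·σ_2 = 6(Δ_1 - Δ_0) = 27
  2·σ_1 + 6·σ_2 + 1·σ_3 = 6(Δ_2 - Δ_1) = -3
Clamped end conditions give two more equations: 2h_0·σ_0 + h_0·σ_1 = 6(Δ_0 - p'(0)) = -12 and h_2·σ_2 + 2h_2·σ_3 = 6(p'(4) - Δ_2) = 0.
Forward elimination and back-substitution give σ_0 = -67/7, σ_1 = 50/7, σ_2 = -22/7, σ_3 = 11/7.
On [0, 1], with p_0(x) = a_0 + b_0·x + c_0·x² + d_0·x³: c_0 = σ_0/2 = -67/14, d_0 = (σ_1 - σ_0)/(6h_0) = 39/14, b_0 = Δ_0 - h_0(2σ_0 + σ_1)/6 = 1.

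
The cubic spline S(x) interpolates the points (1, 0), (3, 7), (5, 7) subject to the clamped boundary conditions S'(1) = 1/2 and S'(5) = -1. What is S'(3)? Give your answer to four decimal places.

Write m_i for S''(x_i). With h_i = 2, 2 and divided differences Δ_i = 7/2, 0, the continuity of S' gives the tridiagonal system
  2·m_0 + 8·m_1 + 2·m_2 = 6(Δ_1 - Δ_0) = -21
Clamped end conditions give two more equations: 2h_0·m_0 + h_0·m_1 = 6(Δ_0 - S'(1)) = 18 and h_1·m_1 + 2h_1·m_2 = 6(S'(5) - Δ_1) = -6.
Solving the tridiagonal system: m_0 = 27/4, m_1 = -9/2, m_2 = 3/4.
On [3, 5], S'(x) = b_1 + 2c_1·(x - 3) + 3d_1·(x - 3)² with b_1 = Δ_1 - h_1(2m_1 + m_2)/6 = 11/4, c_1 = m_1/2 = -9/4, d_1 = (m_2 - m_1)/(6h_1) = 7/16. So S'(3) = 11/4.

2.7500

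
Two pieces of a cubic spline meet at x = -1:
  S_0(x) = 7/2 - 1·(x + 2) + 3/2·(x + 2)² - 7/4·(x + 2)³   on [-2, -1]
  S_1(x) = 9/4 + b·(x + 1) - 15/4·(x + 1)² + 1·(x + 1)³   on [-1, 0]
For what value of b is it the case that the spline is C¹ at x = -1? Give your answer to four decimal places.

S_0'(x) = -1 + 3·(x + 2) - 21/4·(x + 2)², so S_0'(-1) = -13/4. On the right, S_1'(-1) = b, so b = -13/4.

-3.2500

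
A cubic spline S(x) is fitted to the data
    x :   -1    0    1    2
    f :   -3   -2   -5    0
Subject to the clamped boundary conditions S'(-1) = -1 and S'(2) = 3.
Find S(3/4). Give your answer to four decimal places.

Write M_i for S''(x_i). With h_i = 1, 1, 1 and divided differences Δ_i = 1, -3, 5, the continuity of S' gives the tridiagonal system
  1·M_0 + 4·M_1 + 1·M_2 = 6(Δ_1 - Δ_0) = -24
  1·M_1 + 4·M_2 + 1·M_3 = 6(Δ_2 - Δ_1) = 48
Clamped end conditions give two more equations: 2h_0·M_0 + h_0·M_1 = 6(Δ_0 - S'(-1)) = 12 and h_2·M_2 + 2h_2·M_3 = 6(S'(2) - Δ_2) = -12.
Solving: M_0 = 196/15, M_1 = -212/15, M_2 = 292/15, M_3 = -236/15.
On [0, 1], S(x) = -2 - 23/15·x - 106/15·x² + 28/5·x³.
With x = 3/4: S(3/4) = -381/80.

-4.7625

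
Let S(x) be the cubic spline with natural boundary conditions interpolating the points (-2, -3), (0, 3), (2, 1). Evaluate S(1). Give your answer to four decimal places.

With M_i denoting the second derivative at x_i, h_i = 2, 2, and Δ_i = (y_(i+1) − y_i)/h_i = 3, -1:
  2·M_0 + 8·M_1 + 2·M_2 = 6(Δ_1 - Δ_0) = -24
Natural end conditions: M_0 = M_2 = 0.
Solving: M_0 = 0, M_1 = -3, M_2 = 0.
On [0, 2], S(x) = 3 + 1·x - 3/2·x² + 1/4·x³.
With x = 1: S(1) = 11/4.

2.7500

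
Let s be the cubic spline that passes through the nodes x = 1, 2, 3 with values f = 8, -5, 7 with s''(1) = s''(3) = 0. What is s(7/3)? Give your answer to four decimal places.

With m_i denoting the second derivative at x_i, h_i = 1, 1, and Δ_i = (y_(i+1) − y_i)/h_i = -13, 12:
  1·m_0 + 4·m_1 + 1·m_2 = 6(Δ_1 - Δ_0) = 150
Natural end conditions: m_0 = m_2 = 0.
Solving: m_0 = 0, m_1 = 75/2, m_2 = 0.
On [2, 3], s(x) = -5 - 1/2·(x - 2) + 75/4·(x - 2)² - 25/4·(x - 2)³.
With (x - 2) = 1/3: s(7/3) = -179/54.

-3.3148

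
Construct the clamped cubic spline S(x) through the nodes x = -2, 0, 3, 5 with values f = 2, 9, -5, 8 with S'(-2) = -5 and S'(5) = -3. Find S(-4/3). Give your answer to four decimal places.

Put m_i = S'' at the i-th knot. Here h = (2, 3, 2) and Δ = (7/2, -14/3, 13/2), so the interior equations h_(i-1)·m_(i-1) + 2(h_(i-1)+h_i)·m_i + h_i·m_(i+1) = 6(Δ_i − Δ_(i-1)) read
  2·m_0 + 10·m_1 + 3·m_2 = 6(Δ_1 - Δ_0) = -49
  3·m_1 + 10·m_2 + 2·m_3 = 6(Δ_2 - Δ_1) = 67
Clamped end conditions give two more equations: 2h_0·m_0 + h_0·m_1 = 6(Δ_0 - S'(-2)) = 51 and h_2·m_2 + 2h_2·m_3 = 6(S'(5) - Δ_2) = -57.
Solving: m_0 = 931/48, m_1 = -319/24, m_2 = 361/24, m_3 = -1045/48.
On [-2, 0], S(x) = 2 - 5·(x + 2) + 931/96·(x + 2)² - 523/192·(x + 2)³.
With (x + 2) = 2/3: S(-4/3) = 703/324.

2.1698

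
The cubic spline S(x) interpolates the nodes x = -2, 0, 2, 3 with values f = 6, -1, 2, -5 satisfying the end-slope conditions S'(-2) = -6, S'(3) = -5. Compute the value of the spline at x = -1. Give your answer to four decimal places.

0.7011

With m_i denoting the second derivative at x_i, h_i = 2, 2, 1, and Δ_i = (y_(i+1) − y_i)/h_i = -7/2, 3/2, -7:
  2·m_0 + 8·m_1 + 2·m_2 = 6(Δ_1 - Δ_0) = 30
  2·m_1 + 6·m_2 + 1·m_3 = 6(Δ_2 - Δ_1) = -51
Clamped end conditions give two more equations: 2h_0·m_0 + h_0·m_1 = 6(Δ_0 - S'(-2)) = 15 and h_2·m_2 + 2h_2·m_3 = 6(S'(3) - Δ_2) = 12.
Forward elimination and back-substitution give m_0 = 7/23, m_1 = 317/46, m_2 = -296/23, m_3 = 286/23.
On [-2, 0], S(x) = 6 - 6·(x + 2) + 7/46·(x + 2)² + 101/184·(x + 2)³.
With (x + 2) = 1: S(-1) = 129/184.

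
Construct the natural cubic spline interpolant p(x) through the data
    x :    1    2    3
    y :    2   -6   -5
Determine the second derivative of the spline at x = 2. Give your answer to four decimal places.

With M_i denoting the second derivative at x_i, h_i = 1, 1, and Δ_i = (y_(i+1) − y_i)/h_i = -8, 1:
  1·M_0 + 4·M_1 + 1·M_2 = 6(Δ_1 - Δ_0) = 54
Natural end conditions: M_0 = M_2 = 0.
Forward elimination and back-substitution give M_0 = 0, M_1 = 27/2, M_2 = 0.

13.5000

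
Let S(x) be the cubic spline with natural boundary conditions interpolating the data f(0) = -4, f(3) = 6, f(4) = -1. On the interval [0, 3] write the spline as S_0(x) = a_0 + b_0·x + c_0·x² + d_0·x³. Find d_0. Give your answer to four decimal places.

-0.4306

Let M_i = S''(x_i). Step sizes h_i = 3, 1; slopes of the chords Δ_i = (y_(i+1) - y_i)/h_i = 10/3, -7.
  3·M_0 + 8·M_1 + 1·M_2 = 6(Δ_1 - Δ_0) = -62
Natural end conditions: M_0 = M_2 = 0.
Solving: M_0 = 0, M_1 = -31/4, M_2 = 0.
On [0, 3], with S_0(x) = a_0 + b_0·x + c_0·x² + d_0·x³: c_0 = M_0/2 = 0, d_0 = (M_1 - M_0)/(6h_0) = -31/72, b_0 = Δ_0 - h_0(2M_0 + M_1)/6 = 173/24.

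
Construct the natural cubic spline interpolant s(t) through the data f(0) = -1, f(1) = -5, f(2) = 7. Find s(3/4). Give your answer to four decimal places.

Put σ_i = s'' at the i-th knot. Here h = (1, 1) and Δ = (-4, 12), so the interior equations h_(i-1)·σ_(i-1) + 2(h_(i-1)+h_i)·σ_i + h_i·σ_(i+1) = 6(Δ_i − Δ_(i-1)) read
  1·σ_0 + 4·σ_1 + 1·σ_2 = 6(Δ_1 - Δ_0) = 96
Natural end conditions: σ_0 = σ_2 = 0.
Solving: σ_0 = 0, σ_1 = 24, σ_2 = 0.
On [0, 1], s(t) = -1 - 8·t + 0·t² + 4·t³.
With t = 3/4: s(3/4) = -85/16.

-5.3125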